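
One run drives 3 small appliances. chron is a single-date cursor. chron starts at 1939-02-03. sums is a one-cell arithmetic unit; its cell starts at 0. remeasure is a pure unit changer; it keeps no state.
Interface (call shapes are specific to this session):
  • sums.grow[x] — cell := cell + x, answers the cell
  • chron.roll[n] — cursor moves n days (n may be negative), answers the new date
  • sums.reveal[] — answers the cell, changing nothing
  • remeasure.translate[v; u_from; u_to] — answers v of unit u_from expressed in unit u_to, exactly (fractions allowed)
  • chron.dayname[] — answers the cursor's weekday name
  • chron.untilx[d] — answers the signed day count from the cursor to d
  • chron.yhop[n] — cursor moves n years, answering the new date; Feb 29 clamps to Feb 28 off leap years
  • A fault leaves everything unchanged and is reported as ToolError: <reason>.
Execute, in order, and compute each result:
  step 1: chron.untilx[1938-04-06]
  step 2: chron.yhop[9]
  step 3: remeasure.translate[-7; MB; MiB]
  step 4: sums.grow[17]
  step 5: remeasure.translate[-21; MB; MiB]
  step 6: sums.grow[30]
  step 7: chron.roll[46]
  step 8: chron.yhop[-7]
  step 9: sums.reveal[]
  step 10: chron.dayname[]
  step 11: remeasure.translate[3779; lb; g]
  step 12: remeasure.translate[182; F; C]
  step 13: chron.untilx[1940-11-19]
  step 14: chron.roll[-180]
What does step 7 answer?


Step: chron.untilx[d=1938-04-06]
Result: -303
Step: chron.yhop[n=9]
Result: 1948-02-03
Step: remeasure.translate[v=-7; u_from=MB; u_to=MiB]
Result: -109375/16384
Step: sums.grow[x=17]
Result: 17
Step: remeasure.translate[v=-21; u_from=MB; u_to=MiB]
Result: -328125/16384
Step: sums.grow[x=30]
Result: 47
Step: chron.roll[n=46]
Result: 1948-03-20
Step: chron.yhop[n=-7]
Result: 1941-03-20
Step: sums.reveal[]
Result: 47
Step: chron.dayname[]
Result: Thursday
Step: remeasure.translate[v=3779; u_from=lb; u_to=g]
Result: 171412556623/100000
Step: remeasure.translate[v=182; u_from=F; u_to=C]
Result: 250/3
Step: chron.untilx[d=1940-11-19]
Result: -121
Step: chron.roll[n=-180]
Result: 1940-09-21

Answer: 1948-03-20


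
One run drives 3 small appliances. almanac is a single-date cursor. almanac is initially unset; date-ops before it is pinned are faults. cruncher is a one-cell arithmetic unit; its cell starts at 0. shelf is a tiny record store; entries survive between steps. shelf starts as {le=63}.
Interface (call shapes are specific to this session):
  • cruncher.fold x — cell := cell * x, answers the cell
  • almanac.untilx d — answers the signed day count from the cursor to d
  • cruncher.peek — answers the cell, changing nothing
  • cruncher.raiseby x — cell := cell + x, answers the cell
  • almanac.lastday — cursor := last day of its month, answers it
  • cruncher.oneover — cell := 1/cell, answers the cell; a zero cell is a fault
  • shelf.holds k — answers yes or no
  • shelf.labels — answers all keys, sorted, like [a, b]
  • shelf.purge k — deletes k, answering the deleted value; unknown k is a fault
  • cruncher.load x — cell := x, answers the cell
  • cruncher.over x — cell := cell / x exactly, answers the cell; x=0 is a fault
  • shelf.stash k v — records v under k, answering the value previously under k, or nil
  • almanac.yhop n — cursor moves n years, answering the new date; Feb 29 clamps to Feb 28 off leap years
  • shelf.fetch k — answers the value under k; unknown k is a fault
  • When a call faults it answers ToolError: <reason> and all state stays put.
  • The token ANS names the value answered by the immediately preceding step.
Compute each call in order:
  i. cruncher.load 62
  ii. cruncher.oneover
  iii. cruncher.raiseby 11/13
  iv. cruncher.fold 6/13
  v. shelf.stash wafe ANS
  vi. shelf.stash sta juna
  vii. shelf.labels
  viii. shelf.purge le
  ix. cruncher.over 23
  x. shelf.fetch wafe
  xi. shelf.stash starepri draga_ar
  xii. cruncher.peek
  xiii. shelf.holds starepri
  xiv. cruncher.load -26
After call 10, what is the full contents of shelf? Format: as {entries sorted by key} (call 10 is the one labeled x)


Do: cruncher.load[62]
See: 62
Do: cruncher.oneover[]
See: 1/62
Do: cruncher.raiseby[11/13]
See: 695/806
Do: cruncher.fold[6/13]
See: 2085/5239
Do: shelf.stash[wafe; ANS]
See: nil
Do: shelf.stash[sta; juna]
See: nil
Do: shelf.labels[]
See: [le, sta, wafe]
Do: shelf.purge[le]
See: 63
Do: cruncher.over[23]
See: 2085/120497
Do: shelf.fetch[wafe]
See: 2085/5239
Do: shelf.stash[starepri; draga_ar]
See: nil
Do: cruncher.peek[]
See: 2085/120497
Do: shelf.holds[starepri]
See: yes
Do: cruncher.load[-26]
See: -26

Answer: {sta=juna, wafe=2085/5239}


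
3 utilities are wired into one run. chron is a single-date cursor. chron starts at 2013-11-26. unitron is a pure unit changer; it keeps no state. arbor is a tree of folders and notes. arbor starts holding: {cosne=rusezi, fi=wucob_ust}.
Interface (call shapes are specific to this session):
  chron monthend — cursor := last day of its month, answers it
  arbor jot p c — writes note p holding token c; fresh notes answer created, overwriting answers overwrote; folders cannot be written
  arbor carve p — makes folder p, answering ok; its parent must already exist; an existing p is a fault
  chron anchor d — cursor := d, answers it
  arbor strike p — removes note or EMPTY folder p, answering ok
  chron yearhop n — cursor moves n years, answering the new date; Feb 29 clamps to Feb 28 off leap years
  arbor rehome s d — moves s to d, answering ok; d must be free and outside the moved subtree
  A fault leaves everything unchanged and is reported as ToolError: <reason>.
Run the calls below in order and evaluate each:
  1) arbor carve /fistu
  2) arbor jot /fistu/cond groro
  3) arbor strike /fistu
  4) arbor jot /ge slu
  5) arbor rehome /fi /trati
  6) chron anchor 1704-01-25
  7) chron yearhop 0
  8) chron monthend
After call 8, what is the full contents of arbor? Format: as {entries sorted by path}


Calling arbor carve(p: /fistu), and get ok.
Invoking arbor jot(p: /fistu/cond, c: groro), and get created.
Calling arbor strike(p: /fistu), and observe ToolError: not empty.
Using arbor jot(p: /ge, c: slu), yielding created.
Now I run arbor rehome(s: /fi, d: /trati), yielding ok.
I call chron anchor(d: 1704-01-25), yielding 1704-01-25.
I use chron yearhop(n: 0): 1704-01-25.
I try chron monthend, and observe 1704-01-31.

Answer: {cosne=rusezi, fistu/, fistu/cond=groro, ge=slu, trati=wucob_ust}


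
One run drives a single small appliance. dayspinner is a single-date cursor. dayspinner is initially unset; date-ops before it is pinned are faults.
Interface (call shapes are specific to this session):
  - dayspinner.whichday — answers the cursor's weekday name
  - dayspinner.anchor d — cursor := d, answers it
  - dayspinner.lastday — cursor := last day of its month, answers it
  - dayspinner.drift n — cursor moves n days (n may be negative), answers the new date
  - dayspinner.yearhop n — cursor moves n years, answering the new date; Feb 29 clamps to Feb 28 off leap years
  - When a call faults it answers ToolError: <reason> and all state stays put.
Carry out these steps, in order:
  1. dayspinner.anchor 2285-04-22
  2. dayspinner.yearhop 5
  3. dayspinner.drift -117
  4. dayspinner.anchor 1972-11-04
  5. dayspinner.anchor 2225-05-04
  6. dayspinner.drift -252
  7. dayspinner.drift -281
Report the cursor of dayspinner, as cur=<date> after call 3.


>> dayspinner.anchor(d=2285-04-22)
<< 2285-04-22
>> dayspinner.yearhop(n=5)
<< 2290-04-22
>> dayspinner.drift(n=-117)
<< 2289-12-26
>> dayspinner.anchor(d=1972-11-04)
<< 1972-11-04
>> dayspinner.anchor(d=2225-05-04)
<< 2225-05-04
>> dayspinner.drift(n=-252)
<< 2224-08-25
>> dayspinner.drift(n=-281)
<< 2223-11-18

Answer: cur=2289-12-26


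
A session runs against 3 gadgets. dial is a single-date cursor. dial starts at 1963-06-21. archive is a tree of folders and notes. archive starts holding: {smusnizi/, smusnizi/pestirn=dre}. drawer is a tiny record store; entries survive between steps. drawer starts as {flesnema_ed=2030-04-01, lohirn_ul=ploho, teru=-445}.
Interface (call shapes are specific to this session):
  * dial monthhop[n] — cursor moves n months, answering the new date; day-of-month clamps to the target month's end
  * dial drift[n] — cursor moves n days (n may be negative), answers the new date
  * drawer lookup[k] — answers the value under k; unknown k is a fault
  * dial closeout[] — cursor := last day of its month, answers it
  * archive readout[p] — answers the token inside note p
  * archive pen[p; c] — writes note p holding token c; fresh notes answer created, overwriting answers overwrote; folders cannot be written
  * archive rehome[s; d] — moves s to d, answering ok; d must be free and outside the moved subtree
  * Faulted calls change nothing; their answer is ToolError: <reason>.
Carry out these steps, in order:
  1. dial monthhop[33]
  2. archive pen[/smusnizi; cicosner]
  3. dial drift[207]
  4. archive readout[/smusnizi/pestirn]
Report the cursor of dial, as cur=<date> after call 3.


Answer: cur=1966-10-14

Derivation:
% dial monthhop n→33
  1966-03-21
% archive pen p→/smusnizi c→cicosner
  ToolError: is a directory
% dial drift n→207
  1966-10-14
% archive readout p→/smusnizi/pestirn
  dre


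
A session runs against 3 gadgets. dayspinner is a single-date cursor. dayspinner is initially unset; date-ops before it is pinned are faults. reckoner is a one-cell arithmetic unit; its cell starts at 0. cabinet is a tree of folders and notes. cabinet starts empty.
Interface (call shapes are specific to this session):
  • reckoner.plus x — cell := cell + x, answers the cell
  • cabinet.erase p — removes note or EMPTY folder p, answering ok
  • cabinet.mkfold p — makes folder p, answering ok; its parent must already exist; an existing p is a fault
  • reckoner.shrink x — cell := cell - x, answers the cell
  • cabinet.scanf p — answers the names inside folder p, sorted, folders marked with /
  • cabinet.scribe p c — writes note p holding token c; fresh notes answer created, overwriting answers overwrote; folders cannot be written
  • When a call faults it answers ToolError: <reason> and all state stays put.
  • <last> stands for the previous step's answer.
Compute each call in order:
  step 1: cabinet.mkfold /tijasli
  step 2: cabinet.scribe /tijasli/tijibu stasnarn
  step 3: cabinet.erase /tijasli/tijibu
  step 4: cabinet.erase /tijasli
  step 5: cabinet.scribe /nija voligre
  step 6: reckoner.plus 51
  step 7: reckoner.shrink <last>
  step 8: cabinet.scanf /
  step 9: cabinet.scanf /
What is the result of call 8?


% cabinet.mkfold p: /tijasli
  ok
% cabinet.scribe p: /tijasli/tijibu c: stasnarn
  created
% cabinet.erase p: /tijasli/tijibu
  ok
% cabinet.erase p: /tijasli
  ok
% cabinet.scribe p: /nija c: voligre
  created
% reckoner.plus x: 51
  51
% reckoner.shrink x: <last>
  0
% cabinet.scanf p: /
  [nija]
% cabinet.scanf p: /
  [nija]

Answer: [nija]


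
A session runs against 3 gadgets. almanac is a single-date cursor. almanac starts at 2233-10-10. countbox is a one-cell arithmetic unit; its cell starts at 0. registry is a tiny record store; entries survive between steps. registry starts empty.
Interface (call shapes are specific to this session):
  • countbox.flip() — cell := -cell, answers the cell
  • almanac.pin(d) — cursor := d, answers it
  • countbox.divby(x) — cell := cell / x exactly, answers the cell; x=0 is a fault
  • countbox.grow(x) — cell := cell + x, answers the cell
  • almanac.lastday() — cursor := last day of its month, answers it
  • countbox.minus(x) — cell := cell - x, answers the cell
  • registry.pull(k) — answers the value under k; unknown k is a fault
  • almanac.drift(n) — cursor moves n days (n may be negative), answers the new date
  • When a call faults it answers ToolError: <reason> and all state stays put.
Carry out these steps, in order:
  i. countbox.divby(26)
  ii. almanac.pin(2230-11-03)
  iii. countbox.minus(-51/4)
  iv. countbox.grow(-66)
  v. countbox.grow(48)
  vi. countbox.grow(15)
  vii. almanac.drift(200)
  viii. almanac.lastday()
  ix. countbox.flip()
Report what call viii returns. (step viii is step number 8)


Answer: 2231-05-31

Derivation:
[in] countbox.divby x: 26
[out] 0
[in] almanac.pin d: 2230-11-03
[out] 2230-11-03
[in] countbox.minus x: -51/4
[out] 51/4
[in] countbox.grow x: -66
[out] -213/4
[in] countbox.grow x: 48
[out] -21/4
[in] countbox.grow x: 15
[out] 39/4
[in] almanac.drift n: 200
[out] 2231-05-22
[in] almanac.lastday
[out] 2231-05-31
[in] countbox.flip
[out] -39/4


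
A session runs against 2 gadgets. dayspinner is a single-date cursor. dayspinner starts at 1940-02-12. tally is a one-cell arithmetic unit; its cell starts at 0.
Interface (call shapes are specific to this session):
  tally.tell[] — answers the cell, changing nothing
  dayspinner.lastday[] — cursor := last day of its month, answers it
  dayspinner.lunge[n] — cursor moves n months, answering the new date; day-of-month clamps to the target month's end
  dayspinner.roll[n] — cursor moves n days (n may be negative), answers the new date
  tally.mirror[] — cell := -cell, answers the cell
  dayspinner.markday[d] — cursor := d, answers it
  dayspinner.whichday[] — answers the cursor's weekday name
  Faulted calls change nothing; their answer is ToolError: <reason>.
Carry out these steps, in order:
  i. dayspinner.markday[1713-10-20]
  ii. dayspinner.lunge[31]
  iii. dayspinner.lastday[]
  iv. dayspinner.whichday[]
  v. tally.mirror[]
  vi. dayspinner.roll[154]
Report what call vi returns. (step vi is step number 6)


-- dayspinner.markday(d='1713-10-20') ~> 1713-10-20
-- dayspinner.lunge(n='31') ~> 1716-05-20
-- dayspinner.lastday() ~> 1716-05-31
-- dayspinner.whichday() ~> Sunday
-- tally.mirror() ~> 0
-- dayspinner.roll(n='154') ~> 1716-11-01

Answer: 1716-11-01


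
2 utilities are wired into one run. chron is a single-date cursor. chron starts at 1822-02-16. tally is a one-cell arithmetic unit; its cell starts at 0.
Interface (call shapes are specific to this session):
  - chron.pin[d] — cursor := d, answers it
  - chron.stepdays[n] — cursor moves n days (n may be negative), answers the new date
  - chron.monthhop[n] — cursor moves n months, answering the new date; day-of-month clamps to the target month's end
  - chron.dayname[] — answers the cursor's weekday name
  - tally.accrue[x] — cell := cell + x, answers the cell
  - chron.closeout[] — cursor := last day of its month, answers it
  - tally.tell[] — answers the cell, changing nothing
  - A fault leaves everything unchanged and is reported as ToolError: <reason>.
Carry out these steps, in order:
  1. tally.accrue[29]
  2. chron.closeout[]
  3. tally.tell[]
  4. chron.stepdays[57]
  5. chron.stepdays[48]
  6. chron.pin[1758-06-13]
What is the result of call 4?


→ accrue(x→29)
← 29
→ closeout()
← 1822-02-28
→ tell()
← 29
→ stepdays(n→57)
← 1822-04-26
→ stepdays(n→48)
← 1822-06-13
→ pin(d→1758-06-13)
← 1758-06-13

Answer: 1822-04-26


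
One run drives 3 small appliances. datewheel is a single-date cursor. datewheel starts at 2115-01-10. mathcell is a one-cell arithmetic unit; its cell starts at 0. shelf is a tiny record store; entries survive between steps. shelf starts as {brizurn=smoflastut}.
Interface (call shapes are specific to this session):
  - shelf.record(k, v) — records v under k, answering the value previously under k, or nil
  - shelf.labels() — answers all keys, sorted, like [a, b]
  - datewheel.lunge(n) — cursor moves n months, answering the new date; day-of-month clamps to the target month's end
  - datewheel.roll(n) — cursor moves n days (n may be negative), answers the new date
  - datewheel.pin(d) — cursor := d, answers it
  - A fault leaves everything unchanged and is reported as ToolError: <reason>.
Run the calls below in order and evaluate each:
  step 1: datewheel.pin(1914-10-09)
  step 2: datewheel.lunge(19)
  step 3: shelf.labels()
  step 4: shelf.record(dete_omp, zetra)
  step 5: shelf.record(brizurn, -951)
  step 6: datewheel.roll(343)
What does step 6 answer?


% datewheel.pin d=1914-10-09
= 1914-10-09
% datewheel.lunge n=19
= 1916-05-09
% shelf.labels
= [brizurn]
% shelf.record k=dete_omp v=zetra
= nil
% shelf.record k=brizurn v=-951
= smoflastut
% datewheel.roll n=343
= 1917-04-17

Answer: 1917-04-17


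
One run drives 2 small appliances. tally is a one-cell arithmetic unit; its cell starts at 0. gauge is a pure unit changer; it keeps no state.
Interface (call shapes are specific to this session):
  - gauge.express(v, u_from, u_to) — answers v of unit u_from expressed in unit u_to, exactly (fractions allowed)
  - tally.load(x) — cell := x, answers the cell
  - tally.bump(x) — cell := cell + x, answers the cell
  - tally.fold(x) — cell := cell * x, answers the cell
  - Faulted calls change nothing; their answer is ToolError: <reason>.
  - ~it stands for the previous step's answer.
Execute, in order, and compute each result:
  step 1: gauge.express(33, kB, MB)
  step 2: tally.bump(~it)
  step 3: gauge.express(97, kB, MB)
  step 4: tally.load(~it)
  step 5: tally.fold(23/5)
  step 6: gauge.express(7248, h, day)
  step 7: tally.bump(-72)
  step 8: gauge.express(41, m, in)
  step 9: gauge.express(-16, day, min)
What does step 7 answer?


! 1. gauge.express(v='33', u_from='kB', u_to='MB') == 33/1000
! 2. tally.bump(x='~it') == 33/1000
! 3. gauge.express(v='97', u_from='kB', u_to='MB') == 97/1000
! 4. tally.load(x='~it') == 97/1000
! 5. tally.fold(x='23/5') == 2231/5000
! 6. gauge.express(v='7248', u_from='h', u_to='day') == 302
! 7. tally.bump(x='-72') == -357769/5000
! 8. gauge.express(v='41', u_from='m', u_to='in') == 205000/127
! 9. gauge.express(v='-16', u_from='day', u_to='min') == -23040

Answer: -357769/5000


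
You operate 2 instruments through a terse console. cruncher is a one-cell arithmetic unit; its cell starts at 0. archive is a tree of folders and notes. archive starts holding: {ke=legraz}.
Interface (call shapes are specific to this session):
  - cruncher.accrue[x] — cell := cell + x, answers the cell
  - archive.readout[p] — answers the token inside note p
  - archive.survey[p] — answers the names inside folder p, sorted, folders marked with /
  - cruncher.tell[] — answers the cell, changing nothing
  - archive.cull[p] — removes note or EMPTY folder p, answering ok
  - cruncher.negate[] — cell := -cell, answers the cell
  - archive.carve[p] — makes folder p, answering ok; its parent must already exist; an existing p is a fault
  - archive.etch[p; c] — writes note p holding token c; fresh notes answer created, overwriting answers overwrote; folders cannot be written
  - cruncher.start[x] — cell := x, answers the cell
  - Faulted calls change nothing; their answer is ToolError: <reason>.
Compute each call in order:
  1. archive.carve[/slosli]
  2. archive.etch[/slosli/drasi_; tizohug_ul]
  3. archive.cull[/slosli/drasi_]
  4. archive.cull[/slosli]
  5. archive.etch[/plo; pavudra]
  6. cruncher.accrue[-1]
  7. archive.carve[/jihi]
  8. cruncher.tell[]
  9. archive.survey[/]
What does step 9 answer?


-> archive.carve(p→/slosli)
<- ok
-> archive.etch(p→/slosli/drasi_, c→tizohug_ul)
<- created
-> archive.cull(p→/slosli/drasi_)
<- ok
-> archive.cull(p→/slosli)
<- ok
-> archive.etch(p→/plo, c→pavudra)
<- created
-> cruncher.accrue(x→-1)
<- -1
-> archive.carve(p→/jihi)
<- ok
-> cruncher.tell()
<- -1
-> archive.survey(p→/)
<- [jihi/, ke, plo]

Answer: [jihi/, ke, plo]


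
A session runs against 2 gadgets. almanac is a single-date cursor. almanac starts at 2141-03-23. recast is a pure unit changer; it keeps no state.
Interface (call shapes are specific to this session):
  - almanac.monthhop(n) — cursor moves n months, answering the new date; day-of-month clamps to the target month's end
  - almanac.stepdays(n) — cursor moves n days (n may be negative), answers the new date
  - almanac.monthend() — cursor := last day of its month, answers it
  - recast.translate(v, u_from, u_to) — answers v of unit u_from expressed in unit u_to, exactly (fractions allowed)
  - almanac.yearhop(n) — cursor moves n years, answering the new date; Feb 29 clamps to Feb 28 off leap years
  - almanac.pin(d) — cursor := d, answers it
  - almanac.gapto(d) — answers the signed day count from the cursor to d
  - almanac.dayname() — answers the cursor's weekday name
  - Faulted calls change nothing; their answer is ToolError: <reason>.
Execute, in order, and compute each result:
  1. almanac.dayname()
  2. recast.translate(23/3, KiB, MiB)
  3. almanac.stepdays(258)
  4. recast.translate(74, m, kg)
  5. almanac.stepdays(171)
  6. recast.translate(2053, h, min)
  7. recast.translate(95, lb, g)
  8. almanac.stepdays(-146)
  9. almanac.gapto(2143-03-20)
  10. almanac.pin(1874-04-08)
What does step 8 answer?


Answer: 2141-12-31

Derivation:
==> almanac.dayname()
<== Thursday
==> recast.translate(v: 23/3, u_from: KiB, u_to: MiB)
<== 23/3072
==> almanac.stepdays(n: 258)
<== 2141-12-06
==> recast.translate(v: 74, u_from: m, u_to: kg)
<== ToolError: incompatible units
==> almanac.stepdays(n: 171)
<== 2142-05-26
==> recast.translate(v: 2053, u_from: h, u_to: min)
<== 123180
==> recast.translate(v: 95, u_from: lb, u_to: g)
<== 861825503/20000
==> almanac.stepdays(n: -146)
<== 2141-12-31
==> almanac.gapto(d: 2143-03-20)
<== 444
==> almanac.pin(d: 1874-04-08)
<== 1874-04-08


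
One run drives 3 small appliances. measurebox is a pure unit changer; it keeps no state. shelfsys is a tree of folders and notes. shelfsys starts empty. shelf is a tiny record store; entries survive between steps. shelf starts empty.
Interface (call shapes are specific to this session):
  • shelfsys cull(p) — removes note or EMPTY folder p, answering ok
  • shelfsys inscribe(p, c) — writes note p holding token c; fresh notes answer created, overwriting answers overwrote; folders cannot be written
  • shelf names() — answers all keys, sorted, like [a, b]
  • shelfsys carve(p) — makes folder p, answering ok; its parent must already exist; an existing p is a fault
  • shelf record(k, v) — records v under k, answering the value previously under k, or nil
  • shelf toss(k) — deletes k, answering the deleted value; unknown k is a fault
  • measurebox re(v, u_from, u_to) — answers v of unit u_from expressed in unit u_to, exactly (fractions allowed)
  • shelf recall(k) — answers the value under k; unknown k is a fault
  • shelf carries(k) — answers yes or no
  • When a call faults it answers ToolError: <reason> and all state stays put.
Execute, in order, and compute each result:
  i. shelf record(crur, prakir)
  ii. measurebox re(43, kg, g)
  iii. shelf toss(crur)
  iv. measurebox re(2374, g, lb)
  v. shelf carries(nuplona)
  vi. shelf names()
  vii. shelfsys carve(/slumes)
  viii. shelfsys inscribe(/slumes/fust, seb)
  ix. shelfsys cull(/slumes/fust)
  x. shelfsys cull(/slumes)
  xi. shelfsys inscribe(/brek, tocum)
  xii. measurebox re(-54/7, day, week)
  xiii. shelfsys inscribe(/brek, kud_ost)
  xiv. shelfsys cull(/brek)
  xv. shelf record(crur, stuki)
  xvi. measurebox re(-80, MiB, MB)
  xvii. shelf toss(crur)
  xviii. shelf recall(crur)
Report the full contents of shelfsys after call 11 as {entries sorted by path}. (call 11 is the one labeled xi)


Answer: {brek=tocum}

Derivation:
[in] shelf record k→crur v→prakir
:: nil
[in] measurebox re v→43 u_from→kg u_to→g
:: 43000
[in] shelf toss k→crur
:: prakir
[in] measurebox re v→2374 u_from→g u_to→lb
:: 237400000/45359237
[in] shelf carries k→nuplona
:: no
[in] shelf names
:: []
[in] shelfsys carve p→/slumes
:: ok
[in] shelfsys inscribe p→/slumes/fust c→seb
:: created
[in] shelfsys cull p→/slumes/fust
:: ok
[in] shelfsys cull p→/slumes
:: ok
[in] shelfsys inscribe p→/brek c→tocum
:: created
[in] measurebox re v→-54/7 u_from→day u_to→week
:: -54/49
[in] shelfsys inscribe p→/brek c→kud_ost
:: overwrote
[in] shelfsys cull p→/brek
:: ok
[in] shelf record k→crur v→stuki
:: nil
[in] measurebox re v→-80 u_from→MiB u_to→MB
:: -262144/3125
[in] shelf toss k→crur
:: stuki
[in] shelf recall k→crur
:: ToolError: no such key crur


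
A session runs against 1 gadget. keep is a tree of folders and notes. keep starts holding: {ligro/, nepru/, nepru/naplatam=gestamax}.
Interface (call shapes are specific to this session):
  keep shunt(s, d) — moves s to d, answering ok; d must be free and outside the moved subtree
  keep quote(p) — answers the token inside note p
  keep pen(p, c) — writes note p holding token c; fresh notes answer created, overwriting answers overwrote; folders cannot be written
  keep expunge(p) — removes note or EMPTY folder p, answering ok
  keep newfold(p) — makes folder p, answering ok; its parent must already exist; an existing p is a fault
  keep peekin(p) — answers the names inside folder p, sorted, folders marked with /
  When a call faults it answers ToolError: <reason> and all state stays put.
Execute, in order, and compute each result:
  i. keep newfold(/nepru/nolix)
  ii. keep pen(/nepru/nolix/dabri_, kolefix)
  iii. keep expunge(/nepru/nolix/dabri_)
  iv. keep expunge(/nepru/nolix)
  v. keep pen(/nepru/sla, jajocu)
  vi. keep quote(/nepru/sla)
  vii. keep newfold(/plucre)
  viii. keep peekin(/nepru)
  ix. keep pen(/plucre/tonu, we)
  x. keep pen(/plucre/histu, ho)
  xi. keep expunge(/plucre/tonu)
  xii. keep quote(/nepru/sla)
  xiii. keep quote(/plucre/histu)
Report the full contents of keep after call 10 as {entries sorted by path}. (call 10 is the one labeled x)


I run keep newfold using p=/nepru/nolix, giving ok.
Next I call keep pen using p=/nepru/nolix/dabri_, c=kolefix, and see created.
Calling keep expunge using p=/nepru/nolix/dabri_, — result: ok.
I run keep expunge using p=/nepru/nolix, and observe ok.
Calling keep pen using p=/nepru/sla, c=jajocu, → created.
I invoke keep quote using p=/nepru/sla, and observe jajocu.
Invoking keep newfold using p=/plucre, — result: ok.
I invoke keep peekin using p=/nepru, yielding [naplatam, sla].
Then keep pen using p=/plucre/tonu, c=we, and see created.
Using keep pen using p=/plucre/histu, c=ho, and get created.
I run keep expunge using p=/plucre/tonu, yielding ok.
Using keep quote using p=/nepru/sla, giving jajocu.
Calling keep quote using p=/plucre/histu, yielding ho.

Answer: {ligro/, nepru/, nepru/naplatam=gestamax, nepru/sla=jajocu, plucre/, plucre/histu=ho, plucre/tonu=we}


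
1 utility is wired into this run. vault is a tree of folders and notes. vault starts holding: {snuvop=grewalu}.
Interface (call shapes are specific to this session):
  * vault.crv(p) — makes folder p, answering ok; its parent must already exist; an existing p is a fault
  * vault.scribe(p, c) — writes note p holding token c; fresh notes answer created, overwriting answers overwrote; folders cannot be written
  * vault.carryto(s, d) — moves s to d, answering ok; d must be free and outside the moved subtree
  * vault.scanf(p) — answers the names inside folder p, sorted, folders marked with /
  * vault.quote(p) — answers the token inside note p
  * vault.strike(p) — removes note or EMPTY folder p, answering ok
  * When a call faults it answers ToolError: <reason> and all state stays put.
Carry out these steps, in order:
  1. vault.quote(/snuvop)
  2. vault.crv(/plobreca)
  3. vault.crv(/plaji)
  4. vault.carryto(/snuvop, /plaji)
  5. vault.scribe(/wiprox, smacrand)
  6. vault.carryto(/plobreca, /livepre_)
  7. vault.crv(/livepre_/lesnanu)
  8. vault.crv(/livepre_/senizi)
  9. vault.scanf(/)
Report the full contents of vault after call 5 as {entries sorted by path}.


CALL quote[p='/snuvop']
RET  grewalu
CALL crv[p='/plobreca']
RET  ok
CALL crv[p='/plaji']
RET  ok
CALL carryto[s='/snuvop'; d='/plaji']
RET  ToolError: exists
CALL scribe[p='/wiprox'; c='smacrand']
RET  created
CALL carryto[s='/plobreca'; d='/livepre_']
RET  ok
CALL crv[p='/livepre_/lesnanu']
RET  ok
CALL crv[p='/livepre_/senizi']
RET  ok
CALL scanf[p='/']
RET  [livepre_/, plaji/, snuvop, wiprox]

Answer: {plaji/, plobreca/, snuvop=grewalu, wiprox=smacrand}


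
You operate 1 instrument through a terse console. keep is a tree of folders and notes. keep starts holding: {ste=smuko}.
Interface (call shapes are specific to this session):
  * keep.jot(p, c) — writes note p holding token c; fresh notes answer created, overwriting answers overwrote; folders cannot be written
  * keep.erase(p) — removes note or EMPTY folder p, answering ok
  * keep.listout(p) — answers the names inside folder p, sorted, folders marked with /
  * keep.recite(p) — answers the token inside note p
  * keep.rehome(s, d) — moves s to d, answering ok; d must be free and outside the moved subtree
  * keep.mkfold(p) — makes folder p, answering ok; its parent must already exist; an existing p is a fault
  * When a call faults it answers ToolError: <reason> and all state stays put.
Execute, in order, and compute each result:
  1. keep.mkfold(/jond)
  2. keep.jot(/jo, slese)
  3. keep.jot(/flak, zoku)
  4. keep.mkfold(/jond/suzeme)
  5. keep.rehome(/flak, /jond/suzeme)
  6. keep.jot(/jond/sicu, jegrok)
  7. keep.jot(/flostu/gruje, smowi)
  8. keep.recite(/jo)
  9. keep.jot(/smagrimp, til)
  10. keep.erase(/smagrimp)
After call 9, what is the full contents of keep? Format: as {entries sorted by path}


Answer: {flak=zoku, jo=slese, jond/, jond/sicu=jegrok, jond/suzeme/, smagrimp=til, ste=smuko}

Derivation:
Act: keep.mkfold[p=/jond]
Obs: ok
Act: keep.jot[p=/jo; c=slese]
Obs: created
Act: keep.jot[p=/flak; c=zoku]
Obs: created
Act: keep.mkfold[p=/jond/suzeme]
Obs: ok
Act: keep.rehome[s=/flak; d=/jond/suzeme]
Obs: ToolError: exists
Act: keep.jot[p=/jond/sicu; c=jegrok]
Obs: created
Act: keep.jot[p=/flostu/gruje; c=smowi]
Obs: ToolError: no parent
Act: keep.recite[p=/jo]
Obs: slese
Act: keep.jot[p=/smagrimp; c=til]
Obs: created
Act: keep.erase[p=/smagrimp]
Obs: ok


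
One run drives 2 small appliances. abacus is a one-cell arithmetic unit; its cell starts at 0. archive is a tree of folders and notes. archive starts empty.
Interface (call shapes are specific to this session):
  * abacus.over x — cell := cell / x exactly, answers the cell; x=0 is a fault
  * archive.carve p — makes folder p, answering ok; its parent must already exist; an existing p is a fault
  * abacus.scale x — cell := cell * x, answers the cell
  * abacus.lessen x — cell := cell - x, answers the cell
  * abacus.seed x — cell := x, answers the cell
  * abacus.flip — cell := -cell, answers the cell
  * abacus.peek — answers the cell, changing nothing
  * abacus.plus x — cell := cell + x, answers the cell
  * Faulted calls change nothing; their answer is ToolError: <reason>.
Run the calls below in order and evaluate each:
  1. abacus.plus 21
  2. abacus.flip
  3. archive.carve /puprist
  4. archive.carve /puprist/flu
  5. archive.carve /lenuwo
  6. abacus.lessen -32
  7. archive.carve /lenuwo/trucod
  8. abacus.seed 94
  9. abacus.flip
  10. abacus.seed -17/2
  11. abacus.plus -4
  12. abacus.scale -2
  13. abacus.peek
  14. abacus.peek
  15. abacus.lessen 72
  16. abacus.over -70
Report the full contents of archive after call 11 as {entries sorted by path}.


CALL abacus.plus[x: 21]
RET  21
CALL abacus.flip[]
RET  -21
CALL archive.carve[p: /puprist]
RET  ok
CALL archive.carve[p: /puprist/flu]
RET  ok
CALL archive.carve[p: /lenuwo]
RET  ok
CALL abacus.lessen[x: -32]
RET  11
CALL archive.carve[p: /lenuwo/trucod]
RET  ok
CALL abacus.seed[x: 94]
RET  94
CALL abacus.flip[]
RET  -94
CALL abacus.seed[x: -17/2]
RET  -17/2
CALL abacus.plus[x: -4]
RET  -25/2
CALL abacus.scale[x: -2]
RET  25
CALL abacus.peek[]
RET  25
CALL abacus.peek[]
RET  25
CALL abacus.lessen[x: 72]
RET  -47
CALL abacus.over[x: -70]
RET  47/70

Answer: {lenuwo/, lenuwo/trucod/, puprist/, puprist/flu/}


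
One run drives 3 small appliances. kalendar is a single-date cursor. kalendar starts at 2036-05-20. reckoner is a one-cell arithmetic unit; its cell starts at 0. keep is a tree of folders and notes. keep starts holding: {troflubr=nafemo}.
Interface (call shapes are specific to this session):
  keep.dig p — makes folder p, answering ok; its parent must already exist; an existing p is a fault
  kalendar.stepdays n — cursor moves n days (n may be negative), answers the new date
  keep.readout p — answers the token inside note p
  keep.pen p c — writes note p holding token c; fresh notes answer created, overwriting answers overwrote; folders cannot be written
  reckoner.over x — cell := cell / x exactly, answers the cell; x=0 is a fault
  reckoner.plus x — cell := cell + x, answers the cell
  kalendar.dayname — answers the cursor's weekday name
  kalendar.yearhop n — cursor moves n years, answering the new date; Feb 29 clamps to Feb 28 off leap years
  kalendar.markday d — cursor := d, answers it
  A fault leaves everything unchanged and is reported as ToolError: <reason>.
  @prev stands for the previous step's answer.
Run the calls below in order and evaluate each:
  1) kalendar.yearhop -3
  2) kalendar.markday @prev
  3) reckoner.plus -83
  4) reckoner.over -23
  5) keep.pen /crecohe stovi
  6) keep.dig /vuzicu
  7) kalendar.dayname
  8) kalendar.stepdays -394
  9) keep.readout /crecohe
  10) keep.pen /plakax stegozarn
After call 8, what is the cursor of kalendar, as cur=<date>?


> kalendar.yearhop n: -3
:: 2033-05-20
> kalendar.markday d: @prev
:: 2033-05-20
> reckoner.plus x: -83
:: -83
> reckoner.over x: -23
:: 83/23
> keep.pen p: /crecohe c: stovi
:: created
> keep.dig p: /vuzicu
:: ok
> kalendar.dayname
:: Friday
> kalendar.stepdays n: -394
:: 2032-04-21
> keep.readout p: /crecohe
:: stovi
> keep.pen p: /plakax c: stegozarn
:: created

Answer: cur=2032-04-21


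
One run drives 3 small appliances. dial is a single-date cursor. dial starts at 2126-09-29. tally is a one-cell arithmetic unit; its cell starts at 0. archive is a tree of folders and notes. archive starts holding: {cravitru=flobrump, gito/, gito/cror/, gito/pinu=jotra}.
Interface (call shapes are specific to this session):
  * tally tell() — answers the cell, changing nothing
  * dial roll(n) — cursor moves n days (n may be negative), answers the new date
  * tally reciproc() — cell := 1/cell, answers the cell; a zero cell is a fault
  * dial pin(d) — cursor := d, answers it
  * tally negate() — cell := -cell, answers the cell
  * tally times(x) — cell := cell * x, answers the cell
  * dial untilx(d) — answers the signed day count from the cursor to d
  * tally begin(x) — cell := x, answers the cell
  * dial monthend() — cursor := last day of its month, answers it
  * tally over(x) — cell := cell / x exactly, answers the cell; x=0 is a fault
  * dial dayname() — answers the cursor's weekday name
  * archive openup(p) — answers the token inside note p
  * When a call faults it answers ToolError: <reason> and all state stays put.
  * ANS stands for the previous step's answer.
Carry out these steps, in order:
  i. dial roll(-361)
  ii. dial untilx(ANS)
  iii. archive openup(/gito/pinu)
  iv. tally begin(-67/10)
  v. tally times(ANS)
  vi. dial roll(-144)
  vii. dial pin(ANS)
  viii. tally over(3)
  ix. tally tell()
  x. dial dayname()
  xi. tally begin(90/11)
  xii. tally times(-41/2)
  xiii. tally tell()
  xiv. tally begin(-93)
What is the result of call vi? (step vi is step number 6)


Answer: 2125-05-12

Derivation:
==> dial roll(n='-361')
<== 2125-10-03
==> dial untilx(d='ANS')
<== 0
==> archive openup(p='/gito/pinu')
<== jotra
==> tally begin(x='-67/10')
<== -67/10
==> tally times(x='ANS')
<== 4489/100
==> dial roll(n='-144')
<== 2125-05-12
==> dial pin(d='ANS')
<== 2125-05-12
==> tally over(x='3')
<== 4489/300
==> tally tell()
<== 4489/300
==> dial dayname()
<== Saturday
==> tally begin(x='90/11')
<== 90/11
==> tally times(x='-41/2')
<== -1845/11
==> tally tell()
<== -1845/11
==> tally begin(x='-93')
<== -93


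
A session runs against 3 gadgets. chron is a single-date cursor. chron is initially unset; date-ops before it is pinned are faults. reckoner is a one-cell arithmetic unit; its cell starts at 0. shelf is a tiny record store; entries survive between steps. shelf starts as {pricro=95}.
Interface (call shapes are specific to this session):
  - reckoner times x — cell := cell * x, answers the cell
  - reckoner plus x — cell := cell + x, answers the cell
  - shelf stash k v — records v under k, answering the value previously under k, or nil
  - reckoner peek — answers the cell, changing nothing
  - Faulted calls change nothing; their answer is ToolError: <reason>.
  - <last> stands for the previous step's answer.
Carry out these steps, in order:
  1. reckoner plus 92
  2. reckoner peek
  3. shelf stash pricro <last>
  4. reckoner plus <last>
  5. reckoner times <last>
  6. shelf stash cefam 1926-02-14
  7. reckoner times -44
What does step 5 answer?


I invoke reckoner plus on 92, and get 92.
I try reckoner peek, which returns 92.
Using shelf stash on pricro, <last>, → 95.
I invoke reckoner plus on <last>, → 187.
Now I run reckoner times on <last>: 34969.
I try shelf stash on cefam, 1926-02-14: nil.
I call reckoner times on -44, giving -1538636.

Answer: 34969


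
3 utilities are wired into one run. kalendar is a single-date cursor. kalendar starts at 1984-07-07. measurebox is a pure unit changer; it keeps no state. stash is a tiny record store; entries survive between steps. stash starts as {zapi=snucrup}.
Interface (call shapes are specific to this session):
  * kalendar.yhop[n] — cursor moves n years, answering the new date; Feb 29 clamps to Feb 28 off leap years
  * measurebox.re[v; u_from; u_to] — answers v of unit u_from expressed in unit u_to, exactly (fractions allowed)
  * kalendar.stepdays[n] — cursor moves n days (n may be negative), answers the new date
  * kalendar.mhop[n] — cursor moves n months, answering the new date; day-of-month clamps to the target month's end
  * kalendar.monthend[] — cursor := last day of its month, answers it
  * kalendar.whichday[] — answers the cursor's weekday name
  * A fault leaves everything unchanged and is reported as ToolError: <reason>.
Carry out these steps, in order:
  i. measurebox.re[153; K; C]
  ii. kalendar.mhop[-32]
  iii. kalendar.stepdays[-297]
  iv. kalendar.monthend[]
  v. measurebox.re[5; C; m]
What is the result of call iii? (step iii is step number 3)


Answer: 1981-01-14

Derivation:
Using measurebox.re on 153, K, C, which returns -2403/20.
I use kalendar.mhop on -32, and observe 1981-11-07.
I use kalendar.stepdays on -297, and see 1981-01-14.
I invoke kalendar.monthend, and get 1981-01-31.
Using measurebox.re on 5, C, m: ToolError: incompatible units.


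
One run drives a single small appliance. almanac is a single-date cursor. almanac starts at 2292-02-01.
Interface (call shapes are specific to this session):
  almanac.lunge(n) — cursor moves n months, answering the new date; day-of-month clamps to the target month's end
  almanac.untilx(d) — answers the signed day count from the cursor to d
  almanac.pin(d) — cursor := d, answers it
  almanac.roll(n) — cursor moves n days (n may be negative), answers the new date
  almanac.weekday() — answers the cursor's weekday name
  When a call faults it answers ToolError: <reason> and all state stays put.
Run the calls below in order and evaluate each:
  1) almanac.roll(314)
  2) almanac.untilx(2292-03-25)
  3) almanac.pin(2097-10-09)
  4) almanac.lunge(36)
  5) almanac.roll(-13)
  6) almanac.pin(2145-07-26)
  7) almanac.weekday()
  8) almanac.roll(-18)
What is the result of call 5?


Answer: 2100-09-26

Derivation:
~$ almanac.roll n: 314
:: 2292-12-11
~$ almanac.untilx d: 2292-03-25
:: -261
~$ almanac.pin d: 2097-10-09
:: 2097-10-09
~$ almanac.lunge n: 36
:: 2100-10-09
~$ almanac.roll n: -13
:: 2100-09-26
~$ almanac.pin d: 2145-07-26
:: 2145-07-26
~$ almanac.weekday
:: Monday
~$ almanac.roll n: -18
:: 2145-07-08


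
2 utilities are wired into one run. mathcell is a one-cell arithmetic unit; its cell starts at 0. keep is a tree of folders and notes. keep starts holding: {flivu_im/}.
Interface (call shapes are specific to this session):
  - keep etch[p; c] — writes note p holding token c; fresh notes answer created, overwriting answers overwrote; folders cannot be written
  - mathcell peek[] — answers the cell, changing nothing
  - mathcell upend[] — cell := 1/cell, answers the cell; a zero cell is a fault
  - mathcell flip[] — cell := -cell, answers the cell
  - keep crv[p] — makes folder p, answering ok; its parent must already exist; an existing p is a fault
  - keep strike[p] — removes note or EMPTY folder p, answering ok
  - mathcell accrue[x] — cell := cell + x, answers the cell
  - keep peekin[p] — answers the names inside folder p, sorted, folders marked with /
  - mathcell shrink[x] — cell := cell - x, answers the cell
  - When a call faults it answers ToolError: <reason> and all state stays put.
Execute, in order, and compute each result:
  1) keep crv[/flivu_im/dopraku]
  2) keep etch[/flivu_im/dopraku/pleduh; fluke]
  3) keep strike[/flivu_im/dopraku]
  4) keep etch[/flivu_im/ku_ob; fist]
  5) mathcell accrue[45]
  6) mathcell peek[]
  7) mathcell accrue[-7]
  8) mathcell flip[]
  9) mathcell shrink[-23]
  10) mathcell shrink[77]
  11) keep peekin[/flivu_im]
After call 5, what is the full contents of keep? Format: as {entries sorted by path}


Answer: {flivu_im/, flivu_im/dopraku/, flivu_im/dopraku/pleduh=fluke, flivu_im/ku_ob=fist}

Derivation:
% keep crv p=/flivu_im/dopraku
:: ok
% keep etch p=/flivu_im/dopraku/pleduh c=fluke
:: created
% keep strike p=/flivu_im/dopraku
:: ToolError: not empty
% keep etch p=/flivu_im/ku_ob c=fist
:: created
% mathcell accrue x=45
:: 45
% mathcell peek
:: 45
% mathcell accrue x=-7
:: 38
% mathcell flip
:: -38
% mathcell shrink x=-23
:: -15
% mathcell shrink x=77
:: -92
% keep peekin p=/flivu_im
:: [dopraku/, ku_ob]
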